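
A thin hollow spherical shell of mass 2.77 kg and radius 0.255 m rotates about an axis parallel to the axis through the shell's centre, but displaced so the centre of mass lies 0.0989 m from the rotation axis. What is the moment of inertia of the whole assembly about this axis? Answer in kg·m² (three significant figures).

0.147

I_cm = (2/3)MR² = (2/3)(2.77)(0.255)² = 0.12008 kg·m²; centre at d = 0.0989 m, so I = I_cm + Md² gives I = 0.12008 + (2.77)(0.0989)² = 0.14717 kg·m².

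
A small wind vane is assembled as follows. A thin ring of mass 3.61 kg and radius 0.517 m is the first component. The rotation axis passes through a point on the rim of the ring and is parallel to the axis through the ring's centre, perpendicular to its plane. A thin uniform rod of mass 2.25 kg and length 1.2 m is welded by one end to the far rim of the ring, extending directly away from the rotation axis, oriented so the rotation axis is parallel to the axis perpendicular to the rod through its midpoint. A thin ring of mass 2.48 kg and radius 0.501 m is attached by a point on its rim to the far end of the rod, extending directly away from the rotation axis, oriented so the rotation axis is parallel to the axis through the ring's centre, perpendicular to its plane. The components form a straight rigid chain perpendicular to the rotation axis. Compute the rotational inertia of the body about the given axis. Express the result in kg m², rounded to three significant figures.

Thin ring: I_cm = MR² = (3.61)(0.517)² = 0.96491 kg m²; centre at d = 0.517 m, so the parallel axis theorem gives I = 0.96491 + (3.61)(0.517)² = 1.9298 kg m².
Thin rod: I_cm = (1/12)ML² = (1/12)(2.25)(1.2)² = 0.27 kg m²; centre at d = 0.517 + 0.517 + 0.6 = 1.634 m, so the parallel axis theorem gives I = 0.27 + (2.25)(1.634)² = 6.2774 kg m².
Thin ring: I_cm = MR² = (2.48)(0.501)² = 0.62248 kg m²; centre at d = 0.517 + 0.517 + 0.6 + 0.6 + 0.501 = 2.735 m, so the parallel axis theorem gives I = 0.62248 + (2.48)(2.735)² = 19.173 kg m².
Total I = 1.9298 + 6.2774 + 19.173 = 27.381 kg m².

27.4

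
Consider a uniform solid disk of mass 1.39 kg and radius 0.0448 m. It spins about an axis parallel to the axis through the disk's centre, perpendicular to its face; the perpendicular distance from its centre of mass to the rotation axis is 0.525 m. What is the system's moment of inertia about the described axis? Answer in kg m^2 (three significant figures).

I_cm = (1/2)MR² = (1/2)(1.39)(0.0448)² = 0.0013949 kg m^2; centre at d = 0.525 m, so I = I_cm + Md² gives I = 0.0013949 + (1.39)(0.525)² = 0.38451 kg m^2.

0.385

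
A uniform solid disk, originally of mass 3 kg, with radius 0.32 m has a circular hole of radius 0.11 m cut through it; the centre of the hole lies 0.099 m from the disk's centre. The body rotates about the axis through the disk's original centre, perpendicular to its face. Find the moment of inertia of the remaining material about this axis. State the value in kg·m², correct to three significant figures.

Unpierced body about its centre: I₀ = (1/2)MR² = (1/2)(3)(0.32)² = 0.1536 kg·m².
The removed disk has mass m = M·(r/R)² = (3)(0.11/0.32)² = 0.35449 kg (same uniform areal density).
Its moment of inertia about the rotation axis (parallel-axis theorem): I_hole = (1/2)mr² + md² = (1/2)(0.35449)(0.11)² + (0.35449)(0.099)² = 0.0056191 kg·m².
Treating the hole as negative mass, I = I₀ − I_hole = 0.1536 − 0.0056191 = 0.14798 kg·m².

0.148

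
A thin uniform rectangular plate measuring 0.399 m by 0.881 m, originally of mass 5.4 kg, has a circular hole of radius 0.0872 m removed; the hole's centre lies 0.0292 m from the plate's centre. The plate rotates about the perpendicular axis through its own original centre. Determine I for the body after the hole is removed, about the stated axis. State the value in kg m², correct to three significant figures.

0.419

Unpierced body about its centre: I₀ = (1/12)M(a²+b²) = (1/12)(5.4)[(0.399)² + (0.881)²] = 0.42091 kg m².
The removed disk has mass m = M·πr²/(ab) = (5.4)·π(0.0872)²/(0.399·0.881) = 0.36697 kg (same uniform areal density).
Its moment of inertia about the rotation axis (parallel-axis theorem): I_hole = (1/2)mr² + md² = (1/2)(0.36697)(0.0872)² + (0.36697)(0.0292)² = 0.0017081 kg m².
Treating the hole as negative mass, I = I₀ − I_hole = 0.42091 − 0.0017081 = 0.4192 kg m².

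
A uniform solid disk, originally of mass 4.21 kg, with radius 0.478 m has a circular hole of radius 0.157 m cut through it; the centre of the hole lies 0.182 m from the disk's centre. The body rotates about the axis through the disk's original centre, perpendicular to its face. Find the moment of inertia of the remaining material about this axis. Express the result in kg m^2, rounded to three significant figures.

Unpierced body about its centre: I₀ = (1/2)MR² = (1/2)(4.21)(0.478)² = 0.48096 kg m^2.
The removed disk has mass m = M·(r/R)² = (4.21)(0.157/0.478)² = 0.45418 kg (same uniform areal density).
Its moment of inertia about the rotation axis (parallel-axis theorem): I_hole = (1/2)mr² + md² = (1/2)(0.45418)(0.157)² + (0.45418)(0.182)² = 0.020642 kg m^2.
Treating the hole as negative mass, I = I₀ − I_hole = 0.48096 − 0.020642 = 0.46032 kg m^2.

0.460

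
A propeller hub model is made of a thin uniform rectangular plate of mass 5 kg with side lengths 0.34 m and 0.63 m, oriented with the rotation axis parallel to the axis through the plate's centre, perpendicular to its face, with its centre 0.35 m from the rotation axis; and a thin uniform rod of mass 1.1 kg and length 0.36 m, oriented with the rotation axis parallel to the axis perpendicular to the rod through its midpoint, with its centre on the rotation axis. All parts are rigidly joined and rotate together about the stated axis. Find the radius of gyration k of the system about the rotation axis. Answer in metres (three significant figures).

0.371

Rectangular plate: I_cm = (1/12)M(a²+b²) = (1/12)(5)[(0.34)² + (0.63)²] = 0.21354 kg m²; centre at d = 0.35 m, so the parallel axis theorem gives I = 0.21354 + (5)(0.35)² = 0.82604 kg m².
Thin rod: I_cm = (1/12)ML² = (1/12)(1.1)(0.36)² = 0.01188 kg m²; axis through the centre, so I = 0.01188 kg m².
Total I = 0.83792 kg m²; total mass M = 6.1 kg.
k = √(I/M) = √(0.83792/6.1) = 0.37063 m.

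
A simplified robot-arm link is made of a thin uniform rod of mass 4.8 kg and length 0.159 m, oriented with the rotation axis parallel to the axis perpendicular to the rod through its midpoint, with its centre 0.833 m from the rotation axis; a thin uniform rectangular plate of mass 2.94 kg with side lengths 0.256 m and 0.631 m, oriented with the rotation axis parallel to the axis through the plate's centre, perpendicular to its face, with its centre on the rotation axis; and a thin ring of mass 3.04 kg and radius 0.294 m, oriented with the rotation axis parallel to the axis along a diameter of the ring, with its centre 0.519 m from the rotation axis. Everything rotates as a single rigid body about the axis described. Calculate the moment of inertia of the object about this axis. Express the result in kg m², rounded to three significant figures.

Thin rod: I_cm = (1/12)ML² = (1/12)(4.8)(0.159)² = 0.010112 kg m²; centre at d = 0.833 m, so the parallel axis theorem gives I = 0.010112 + (4.8)(0.833)² = 3.3408 kg m².
Rectangular plate: I_cm = (1/12)M(a²+b²) = (1/12)(2.94)[(0.256)² + (0.631)²] = 0.11361 kg m²; axis through the centre, so I = 0.11361 kg m².
Thin ring: I_cm = (1/2)MR² = (1/2)(3.04)(0.294)² = 0.13138 kg m²; centre at d = 0.519 m, so the parallel axis theorem gives I = 0.13138 + (3.04)(0.519)² = 0.95024 kg m².
Total I = 3.3408 + 0.11361 + 0.95024 = 4.4046 kg m².

4.40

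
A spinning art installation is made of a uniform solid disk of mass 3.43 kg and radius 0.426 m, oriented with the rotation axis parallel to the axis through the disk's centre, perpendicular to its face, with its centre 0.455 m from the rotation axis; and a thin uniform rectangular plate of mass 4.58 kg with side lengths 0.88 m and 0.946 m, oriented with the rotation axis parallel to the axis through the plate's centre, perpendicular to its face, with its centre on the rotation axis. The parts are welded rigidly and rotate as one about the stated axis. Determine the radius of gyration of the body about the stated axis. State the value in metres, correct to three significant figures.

0.455

Solid disk: I_cm = (1/2)MR² = (1/2)(3.43)(0.426)² = 0.31123 kg m²; centre at d = 0.455 m, so the parallel axis theorem gives I = 0.31123 + (3.43)(0.455)² = 1.0213 kg m².
Rectangular plate: I_cm = (1/12)M(a²+b²) = (1/12)(4.58)[(0.88)² + (0.946)²] = 0.63712 kg m²; axis through the centre, so I = 0.63712 kg m².
Total I = 1.6584 kg m²; total mass M = 8.01 kg.
k = √(I/M) = √(1.6584/8.01) = 0.45502 m.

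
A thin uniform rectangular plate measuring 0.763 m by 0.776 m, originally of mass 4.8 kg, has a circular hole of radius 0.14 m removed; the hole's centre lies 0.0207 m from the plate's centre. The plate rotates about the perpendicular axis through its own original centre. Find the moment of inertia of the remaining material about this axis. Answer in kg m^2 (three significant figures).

Unpierced body about its centre: I₀ = (1/12)M(a²+b²) = (1/12)(4.8)[(0.763)² + (0.776)²] = 0.47374 kg m^2.
The removed disk has mass m = M·πr²/(ab) = (4.8)·π(0.14)²/(0.763·0.776) = 0.49918 kg (same uniform areal density).
Its moment of inertia about the rotation axis (parallel-axis theorem): I_hole = (1/2)mr² + md² = (1/2)(0.49918)(0.14)² + (0.49918)(0.0207)² = 0.0051059 kg m^2.
Treating the hole as negative mass, I = I₀ − I_hole = 0.47374 − 0.0051059 = 0.46863 kg m^2.

0.469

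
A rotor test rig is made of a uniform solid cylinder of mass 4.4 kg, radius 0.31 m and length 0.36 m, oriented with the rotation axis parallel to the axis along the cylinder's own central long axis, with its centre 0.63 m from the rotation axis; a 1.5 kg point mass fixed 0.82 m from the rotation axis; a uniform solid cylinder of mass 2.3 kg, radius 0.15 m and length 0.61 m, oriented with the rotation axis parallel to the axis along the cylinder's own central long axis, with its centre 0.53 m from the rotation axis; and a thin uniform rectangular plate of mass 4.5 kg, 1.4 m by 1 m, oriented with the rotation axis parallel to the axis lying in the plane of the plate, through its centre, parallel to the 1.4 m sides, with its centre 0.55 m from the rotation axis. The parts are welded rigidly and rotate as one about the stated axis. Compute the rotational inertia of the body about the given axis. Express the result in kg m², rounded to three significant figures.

5.37

Solid cylinder: I_cm = (1/2)MR² = (1/2)(4.4)(0.31)² = 0.21142 kg m²; centre at d = 0.63 m, so I = I_cm + Md² gives I = 0.21142 + (4.4)(0.63)² = 1.9578 kg m².
Point mass: I_cm = 0; centre at d = 0.82 m, so I = I_cm + Md² gives I = 0 + (1.5)(0.82)² = 1.0086 kg m².
Solid cylinder: I_cm = (1/2)MR² = (1/2)(2.3)(0.15)² = 0.025875 kg m²; centre at d = 0.53 m, so I = I_cm + Md² gives I = 0.025875 + (2.3)(0.53)² = 0.67195 kg m².
Rectangular plate: I_cm = (1/12)Mb² = (1/12)(4.5)(1)² = 0.375 kg m²; centre at d = 0.55 m, so I = I_cm + Md² gives I = 0.375 + (4.5)(0.55)² = 1.7363 kg m².
Total I = 1.9578 + 1.0086 + 0.67195 + 1.7363 = 5.3746 kg m².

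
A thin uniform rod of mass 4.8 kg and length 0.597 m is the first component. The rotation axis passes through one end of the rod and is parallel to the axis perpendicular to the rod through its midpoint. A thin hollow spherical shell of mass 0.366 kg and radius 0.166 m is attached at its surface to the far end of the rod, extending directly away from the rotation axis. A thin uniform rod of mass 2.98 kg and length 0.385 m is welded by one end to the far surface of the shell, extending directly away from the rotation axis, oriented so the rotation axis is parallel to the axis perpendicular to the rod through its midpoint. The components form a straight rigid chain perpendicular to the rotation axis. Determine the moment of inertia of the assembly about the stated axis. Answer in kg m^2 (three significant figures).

Thin rod: I_cm = (1/12)ML² = (1/12)(4.8)(0.597)² = 0.14256 kg m^2; centre at d = 0.2985 m, so the parallel axis theorem gives I = 0.14256 + (4.8)(0.2985)² = 0.57025 kg m^2.
Spherical shell: I_cm = (2/3)MR² = (2/3)(0.366)(0.166)² = 0.0067237 kg m^2; centre at d = 0.2985 + 0.2985 + 0.166 = 0.763 m, so the parallel axis theorem gives I = 0.0067237 + (0.366)(0.763)² = 0.2198 kg m^2.
Thin rod: I_cm = (1/12)ML² = (1/12)(2.98)(0.385)² = 0.036809 kg m^2; centre at d = 0.2985 + 0.2985 + 0.166 + 0.166 + 0.1925 = 1.1215 m, so the parallel axis theorem gives I = 0.036809 + (2.98)(1.1215)² = 3.7849 kg m^2.
Total I = 0.57025 + 0.2198 + 3.7849 = 4.575 kg m^2.

4.57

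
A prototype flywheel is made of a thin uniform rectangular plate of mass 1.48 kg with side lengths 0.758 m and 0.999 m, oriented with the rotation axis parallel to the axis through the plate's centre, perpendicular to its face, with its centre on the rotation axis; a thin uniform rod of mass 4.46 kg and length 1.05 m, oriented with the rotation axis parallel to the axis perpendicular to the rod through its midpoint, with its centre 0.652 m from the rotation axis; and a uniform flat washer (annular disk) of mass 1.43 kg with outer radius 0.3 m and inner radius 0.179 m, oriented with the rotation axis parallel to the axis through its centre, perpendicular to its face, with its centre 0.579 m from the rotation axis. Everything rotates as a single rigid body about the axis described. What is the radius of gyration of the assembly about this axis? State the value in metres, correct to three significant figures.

Rectangular plate: I_cm = (1/12)M(a²+b²) = (1/12)(1.48)[(0.758)² + (0.999)²] = 0.19395 kg m²; axis through the centre, so I = 0.19395 kg m².
Thin rod: I_cm = (1/12)ML² = (1/12)(4.46)(1.05)² = 0.40976 kg m²; centre at d = 0.652 m, so I = I_cm + Md² gives I = 0.40976 + (4.46)(0.652)² = 2.3057 kg m².
Annular disk: I_cm = (1/2)M(R²+r²) = (1/2)(1.43)[(0.3)² + (0.179)²] = 0.087259 kg m²; centre at d = 0.579 m, so I = I_cm + Md² gives I = 0.087259 + (1.43)(0.579)² = 0.56665 kg m².
Total I = 3.0663 kg m²; total mass M = 7.37 kg.
k = √(I/M) = √(3.0663/7.37) = 0.64502 m.

0.645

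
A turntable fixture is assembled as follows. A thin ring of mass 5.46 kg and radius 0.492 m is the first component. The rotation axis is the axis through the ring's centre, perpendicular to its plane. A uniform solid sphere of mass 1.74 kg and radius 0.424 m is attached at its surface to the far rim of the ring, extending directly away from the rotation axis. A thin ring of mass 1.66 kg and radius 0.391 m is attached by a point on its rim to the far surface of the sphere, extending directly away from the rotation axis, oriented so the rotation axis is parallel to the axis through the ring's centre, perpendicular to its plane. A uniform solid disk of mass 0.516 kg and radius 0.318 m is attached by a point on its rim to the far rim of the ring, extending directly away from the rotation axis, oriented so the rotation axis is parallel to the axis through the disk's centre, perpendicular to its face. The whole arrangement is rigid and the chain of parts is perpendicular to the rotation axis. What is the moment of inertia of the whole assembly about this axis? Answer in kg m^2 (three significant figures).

11.2

Thin ring: I_cm = MR² = (5.46)(0.492)² = 1.3217 kg m^2; axis through the centre, so I = 1.3217 kg m^2.
Solid sphere: I_cm = (2/5)MR² = (2/5)(1.74)(0.424)² = 0.12512 kg m^2; centre at d = 0.492 + 0.424 = 0.916 m, so I = I_cm + Md² gives I = 0.12512 + (1.74)(0.916)² = 1.5851 kg m^2.
Thin ring: I_cm = MR² = (1.66)(0.391)² = 0.25378 kg m^2; centre at d = 0.492 + 0.424 + 0.424 + 0.391 = 1.731 m, so I = I_cm + Md² gives I = 0.25378 + (1.66)(1.731)² = 5.2277 kg m^2.
Solid disk: I_cm = (1/2)MR² = (1/2)(0.516)(0.318)² = 0.02609 kg m^2; centre at d = 0.492 + 0.424 + 0.424 + 0.391 + 0.391 + 0.318 = 2.44 m, so I = I_cm + Md² gives I = 0.02609 + (0.516)(2.44)² = 3.0981 kg m^2.
Total I = 1.3217 + 1.5851 + 5.2277 + 3.0981 = 11.233 kg m^2.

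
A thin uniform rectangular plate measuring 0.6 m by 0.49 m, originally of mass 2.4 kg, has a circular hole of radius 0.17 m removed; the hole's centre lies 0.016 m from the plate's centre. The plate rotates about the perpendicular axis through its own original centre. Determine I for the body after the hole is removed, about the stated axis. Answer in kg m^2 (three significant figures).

Unpierced body about its centre: I₀ = (1/12)M(a²+b²) = (1/12)(2.4)[(0.6)² + (0.49)²] = 0.12002 kg m^2.
The removed disk has mass m = M·πr²/(ab) = (2.4)·π(0.17)²/(0.6·0.49) = 0.74116 kg (same uniform areal density).
Its moment of inertia about the rotation axis (parallel-axis theorem): I_hole = (1/2)mr² + md² = (1/2)(0.74116)(0.17)² + (0.74116)(0.016)² = 0.010899 kg m^2.
Treating the hole as negative mass, I = I₀ − I_hole = 0.12002 − 0.010899 = 0.10912 kg m^2.

0.109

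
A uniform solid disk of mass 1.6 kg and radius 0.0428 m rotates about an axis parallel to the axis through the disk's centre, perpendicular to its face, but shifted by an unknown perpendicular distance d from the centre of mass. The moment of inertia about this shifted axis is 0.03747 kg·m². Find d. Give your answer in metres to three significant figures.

About the centre-of-mass axis, I_cm = (1/2)MR² = (1/2)(1.6)(0.0428)² = 0.0014655 kg·m².
Parallel axis theorem: I = I_cm + Md², so Md² = 0.03747 − 0.0014655 = 0.036005 kg·m².
d = √(0.036005 / 1.6) = 0.15001 m.

0.150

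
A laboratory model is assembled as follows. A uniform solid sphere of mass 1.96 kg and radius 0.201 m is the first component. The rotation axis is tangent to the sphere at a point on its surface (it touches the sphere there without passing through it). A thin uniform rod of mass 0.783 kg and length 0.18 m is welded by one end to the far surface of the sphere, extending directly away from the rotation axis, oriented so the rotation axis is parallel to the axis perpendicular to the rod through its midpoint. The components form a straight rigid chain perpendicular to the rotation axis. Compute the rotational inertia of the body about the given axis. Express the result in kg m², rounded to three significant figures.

0.303

Solid sphere: I_cm = (2/5)MR² = (2/5)(1.96)(0.201)² = 0.031674 kg m²; centre at d = 0.201 m, so I = I_cm + Md² gives I = 0.031674 + (1.96)(0.201)² = 0.11086 kg m².
Thin rod: I_cm = (1/12)ML² = (1/12)(0.783)(0.18)² = 0.0021141 kg m²; centre at d = 0.201 + 0.201 + 0.09 = 0.492 m, so I = I_cm + Md² gives I = 0.0021141 + (0.783)(0.492)² = 0.19165 kg m².
Total I = 0.11086 + 0.19165 = 0.30251 kg m².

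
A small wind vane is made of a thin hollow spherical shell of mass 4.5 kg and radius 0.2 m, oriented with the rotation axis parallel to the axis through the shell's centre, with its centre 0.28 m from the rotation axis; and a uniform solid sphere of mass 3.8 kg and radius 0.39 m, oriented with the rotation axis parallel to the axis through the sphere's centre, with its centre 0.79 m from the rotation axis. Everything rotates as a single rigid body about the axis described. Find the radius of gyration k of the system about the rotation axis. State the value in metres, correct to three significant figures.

0.609

Spherical shell: I_cm = (2/3)MR² = (2/3)(4.5)(0.2)² = 0.12 kg m^2; centre at d = 0.28 m, so the parallel axis theorem gives I = 0.12 + (4.5)(0.28)² = 0.4728 kg m^2.
Solid sphere: I_cm = (2/5)MR² = (2/5)(3.8)(0.39)² = 0.23119 kg m^2; centre at d = 0.79 m, so the parallel axis theorem gives I = 0.23119 + (3.8)(0.79)² = 2.6028 kg m^2.
Total I = 3.0756 kg m^2; total mass M = 8.3 kg.
k = √(I/M) = √(3.0756/8.3) = 0.60873 m.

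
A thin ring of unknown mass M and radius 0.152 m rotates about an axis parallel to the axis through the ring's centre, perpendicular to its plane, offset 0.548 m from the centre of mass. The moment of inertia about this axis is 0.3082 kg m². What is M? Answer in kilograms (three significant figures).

0.953

I = I_cm + Md² = MR² + Md² = M·[1·(0.152)² + (0.548)²] = M·0.32341.
So M = 0.3082 / 0.32341 = 0.95298 kg.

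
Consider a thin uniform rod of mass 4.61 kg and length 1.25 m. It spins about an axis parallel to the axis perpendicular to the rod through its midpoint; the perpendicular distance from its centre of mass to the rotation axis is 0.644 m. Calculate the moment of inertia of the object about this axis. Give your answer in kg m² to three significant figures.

I_cm = (1/12)ML² = (1/12)(4.61)(1.25)² = 0.60026 kg m²; centre at d = 0.644 m, so the parallel axis theorem gives I = 0.60026 + (4.61)(0.644)² = 2.5122 kg m².

2.51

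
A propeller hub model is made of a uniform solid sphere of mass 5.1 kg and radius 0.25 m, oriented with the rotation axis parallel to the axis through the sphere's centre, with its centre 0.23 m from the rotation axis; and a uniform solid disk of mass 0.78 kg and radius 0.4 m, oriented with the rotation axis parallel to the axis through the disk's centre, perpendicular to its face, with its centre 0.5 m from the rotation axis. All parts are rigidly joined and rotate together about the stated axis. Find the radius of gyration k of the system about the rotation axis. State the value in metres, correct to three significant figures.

Solid sphere: I_cm = (2/5)MR² = (2/5)(5.1)(0.25)² = 0.1275 kg m²; centre at d = 0.23 m, so the parallel axis theorem gives I = 0.1275 + (5.1)(0.23)² = 0.39729 kg m².
Solid disk: I_cm = (1/2)MR² = (1/2)(0.78)(0.4)² = 0.0624 kg m²; centre at d = 0.5 m, so the parallel axis theorem gives I = 0.0624 + (0.78)(0.5)² = 0.2574 kg m².
Total I = 0.65469 kg m²; total mass M = 5.88 kg.
k = √(I/M) = √(0.65469/5.88) = 0.33368 m.

0.334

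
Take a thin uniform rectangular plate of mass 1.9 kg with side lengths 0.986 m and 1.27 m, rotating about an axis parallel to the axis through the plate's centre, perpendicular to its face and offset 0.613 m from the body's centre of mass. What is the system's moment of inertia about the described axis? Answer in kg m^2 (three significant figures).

1.12

I_cm = (1/12)M(a²+b²) = (1/12)(1.9)[(0.986)² + (1.27)²] = 0.40931 kg m^2; centre at d = 0.613 m, so I = I_cm + Md² gives I = 0.40931 + (1.9)(0.613)² = 1.1233 kg m^2.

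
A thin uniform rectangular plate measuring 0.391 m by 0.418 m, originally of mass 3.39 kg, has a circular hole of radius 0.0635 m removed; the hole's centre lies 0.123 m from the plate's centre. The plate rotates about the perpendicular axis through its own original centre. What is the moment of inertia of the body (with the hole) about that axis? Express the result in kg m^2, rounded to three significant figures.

Unpierced body about its centre: I₀ = (1/12)M(a²+b²) = (1/12)(3.39)[(0.391)² + (0.418)²] = 0.092548 kg m^2.
The removed disk has mass m = M·πr²/(ab) = (3.39)·π(0.0635)²/(0.391·0.418) = 0.26275 kg (same uniform areal density).
Its moment of inertia about the rotation axis (parallel-axis theorem): I_hole = (1/2)mr² + md² = (1/2)(0.26275)(0.0635)² + (0.26275)(0.123)² = 0.0045049 kg m^2.
Treating the hole as negative mass, I = I₀ − I_hole = 0.092548 − 0.0045049 = 0.088044 kg m^2.

0.0880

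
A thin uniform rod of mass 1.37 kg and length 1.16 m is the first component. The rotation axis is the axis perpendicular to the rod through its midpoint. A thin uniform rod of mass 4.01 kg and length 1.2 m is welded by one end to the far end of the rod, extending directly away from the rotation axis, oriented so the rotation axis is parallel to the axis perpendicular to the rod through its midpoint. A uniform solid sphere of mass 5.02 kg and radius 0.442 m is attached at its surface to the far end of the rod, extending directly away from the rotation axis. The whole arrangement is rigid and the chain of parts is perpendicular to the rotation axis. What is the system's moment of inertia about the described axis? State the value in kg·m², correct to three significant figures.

31.4

Thin rod: I_cm = (1/12)ML² = (1/12)(1.37)(1.16)² = 0.15362 kg·m²; axis through the centre, so I = 0.15362 kg·m².
Thin rod: I_cm = (1/12)ML² = (1/12)(4.01)(1.2)² = 0.4812 kg·m²; centre at d = 0.58 + 0.6 = 1.18 m, so the parallel axis theorem gives I = 0.4812 + (4.01)(1.18)² = 6.0647 kg·m².
Solid sphere: I_cm = (2/5)MR² = (2/5)(5.02)(0.442)² = 0.39229 kg·m²; centre at d = 0.58 + 0.6 + 0.6 + 0.442 = 2.222 m, so the parallel axis theorem gives I = 0.39229 + (5.02)(2.222)² = 25.177 kg·m².
Total I = 0.15362 + 6.0647 + 25.177 = 31.396 kg·m².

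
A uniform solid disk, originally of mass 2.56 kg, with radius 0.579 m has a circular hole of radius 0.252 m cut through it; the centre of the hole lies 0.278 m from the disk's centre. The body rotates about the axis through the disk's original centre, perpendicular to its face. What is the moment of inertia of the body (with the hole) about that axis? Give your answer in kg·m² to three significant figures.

Unpierced body about its centre: I₀ = (1/2)MR² = (1/2)(2.56)(0.579)² = 0.42911 kg·m².
The removed disk has mass m = M·(r/R)² = (2.56)(0.252/0.579)² = 0.48494 kg (same uniform areal density).
Its moment of inertia about the rotation axis (parallel-axis theorem): I_hole = (1/2)mr² + md² = (1/2)(0.48494)(0.252)² + (0.48494)(0.278)² = 0.052875 kg·m².
Treating the hole as negative mass, I = I₀ − I_hole = 0.42911 − 0.052875 = 0.37623 kg·m².

0.376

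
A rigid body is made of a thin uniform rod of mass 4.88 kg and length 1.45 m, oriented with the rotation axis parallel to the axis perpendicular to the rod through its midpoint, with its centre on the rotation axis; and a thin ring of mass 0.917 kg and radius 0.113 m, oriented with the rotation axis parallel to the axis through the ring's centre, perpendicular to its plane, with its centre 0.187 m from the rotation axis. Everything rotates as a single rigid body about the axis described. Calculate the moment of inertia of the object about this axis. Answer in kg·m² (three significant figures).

Thin rod: I_cm = (1/12)ML² = (1/12)(4.88)(1.45)² = 0.85502 kg·m²; axis through the centre, so I = 0.85502 kg·m².
Thin ring: I_cm = MR² = (0.917)(0.113)² = 0.011709 kg·m²; centre at d = 0.187 m, so I = I_cm + Md² gives I = 0.011709 + (0.917)(0.187)² = 0.043776 kg·m².
Total I = 0.85502 + 0.043776 = 0.89879 kg·m².

0.899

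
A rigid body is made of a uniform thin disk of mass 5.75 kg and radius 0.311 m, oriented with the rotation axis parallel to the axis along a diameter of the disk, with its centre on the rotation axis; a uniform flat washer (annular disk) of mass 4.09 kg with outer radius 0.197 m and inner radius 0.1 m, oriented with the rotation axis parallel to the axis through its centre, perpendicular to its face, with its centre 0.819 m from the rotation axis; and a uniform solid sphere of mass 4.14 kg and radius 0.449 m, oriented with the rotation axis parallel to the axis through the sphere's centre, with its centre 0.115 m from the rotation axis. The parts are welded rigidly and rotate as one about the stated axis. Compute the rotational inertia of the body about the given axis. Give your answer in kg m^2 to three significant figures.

3.37

Thin disk: I_cm = (1/4)MR² = (1/4)(5.75)(0.311)² = 0.13904 kg m^2; axis through the centre, so I = 0.13904 kg m^2.
Annular disk: I_cm = (1/2)M(R²+r²) = (1/2)(4.09)[(0.197)² + (0.1)²] = 0.099814 kg m^2; centre at d = 0.819 m, so the parallel axis theorem gives I = 0.099814 + (4.09)(0.819)² = 2.8432 kg m^2.
Solid sphere: I_cm = (2/5)MR² = (2/5)(4.14)(0.449)² = 0.33385 kg m^2; centre at d = 0.115 m, so the parallel axis theorem gives I = 0.33385 + (4.14)(0.115)² = 0.3886 kg m^2.
Total I = 0.13904 + 2.8432 + 0.3886 = 3.3709 kg m^2.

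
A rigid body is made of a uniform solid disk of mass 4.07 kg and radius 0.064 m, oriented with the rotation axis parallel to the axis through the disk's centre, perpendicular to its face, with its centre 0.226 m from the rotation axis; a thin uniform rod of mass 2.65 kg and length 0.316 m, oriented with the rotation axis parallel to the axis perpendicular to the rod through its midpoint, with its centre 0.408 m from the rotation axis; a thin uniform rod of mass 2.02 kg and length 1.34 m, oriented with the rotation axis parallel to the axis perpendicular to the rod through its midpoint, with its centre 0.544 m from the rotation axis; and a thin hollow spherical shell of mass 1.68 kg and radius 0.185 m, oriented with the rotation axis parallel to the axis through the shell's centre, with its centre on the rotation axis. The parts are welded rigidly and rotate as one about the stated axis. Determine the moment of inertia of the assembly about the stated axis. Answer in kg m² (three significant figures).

1.62

Solid disk: I_cm = (1/2)MR² = (1/2)(4.07)(0.064)² = 0.0083354 kg m²; centre at d = 0.226 m, so the parallel axis theorem gives I = 0.0083354 + (4.07)(0.226)² = 0.21621 kg m².
Thin rod: I_cm = (1/12)ML² = (1/12)(2.65)(0.316)² = 0.022052 kg m²; centre at d = 0.408 m, so the parallel axis theorem gives I = 0.022052 + (2.65)(0.408)² = 0.46318 kg m².
Thin rod: I_cm = (1/12)ML² = (1/12)(2.02)(1.34)² = 0.30226 kg m²; centre at d = 0.544 m, so the parallel axis theorem gives I = 0.30226 + (2.02)(0.544)² = 0.90005 kg m².
Spherical shell: I_cm = (2/3)MR² = (2/3)(1.68)(0.185)² = 0.038332 kg m²; axis through the centre, so I = 0.038332 kg m².
Total I = 0.21621 + 0.46318 + 0.90005 + 0.038332 = 1.6178 kg m².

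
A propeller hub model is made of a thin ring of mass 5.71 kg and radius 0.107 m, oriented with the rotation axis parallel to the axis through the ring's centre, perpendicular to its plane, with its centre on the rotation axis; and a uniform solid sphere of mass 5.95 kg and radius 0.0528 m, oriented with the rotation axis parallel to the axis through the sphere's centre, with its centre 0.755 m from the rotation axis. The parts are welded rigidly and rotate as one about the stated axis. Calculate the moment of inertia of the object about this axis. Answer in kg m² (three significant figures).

Thin ring: I_cm = MR² = (5.71)(0.107)² = 0.065374 kg m²; axis through the centre, so I = 0.065374 kg m².
Solid sphere: I_cm = (2/5)MR² = (2/5)(5.95)(0.0528)² = 0.0066351 kg m²; centre at d = 0.755 m, so the parallel axis theorem gives I = 0.0066351 + (5.95)(0.755)² = 3.3983 kg m².
Total I = 0.065374 + 3.3983 = 3.4637 kg m².

3.46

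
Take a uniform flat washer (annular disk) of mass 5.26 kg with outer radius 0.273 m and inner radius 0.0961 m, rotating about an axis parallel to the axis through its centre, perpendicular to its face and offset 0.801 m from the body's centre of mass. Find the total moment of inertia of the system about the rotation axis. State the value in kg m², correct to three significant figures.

3.60

I_cm = (1/2)M(R²+r²) = (1/2)(5.26)[(0.273)² + (0.0961)²] = 0.2203 kg m²; centre at d = 0.801 m, so the parallel axis theorem gives I = 0.2203 + (5.26)(0.801)² = 3.5951 kg m².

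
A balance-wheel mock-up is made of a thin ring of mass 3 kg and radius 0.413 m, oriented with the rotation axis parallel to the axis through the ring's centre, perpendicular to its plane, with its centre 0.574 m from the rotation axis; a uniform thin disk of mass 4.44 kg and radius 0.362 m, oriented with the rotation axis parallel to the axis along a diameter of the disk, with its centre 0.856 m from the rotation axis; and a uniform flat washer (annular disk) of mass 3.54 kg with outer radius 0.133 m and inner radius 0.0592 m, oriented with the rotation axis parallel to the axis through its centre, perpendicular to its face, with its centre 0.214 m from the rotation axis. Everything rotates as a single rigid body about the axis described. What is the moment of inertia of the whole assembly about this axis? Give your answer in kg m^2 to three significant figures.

5.10

Thin ring: I_cm = MR² = (3)(0.413)² = 0.51171 kg m^2; centre at d = 0.574 m, so I = I_cm + Md² gives I = 0.51171 + (3)(0.574)² = 1.5001 kg m^2.
Thin disk: I_cm = (1/4)MR² = (1/4)(4.44)(0.362)² = 0.14546 kg m^2; centre at d = 0.856 m, so I = I_cm + Md² gives I = 0.14546 + (4.44)(0.856)² = 3.3988 kg m^2.
Annular disk: I_cm = (1/2)M(R²+r²) = (1/2)(3.54)[(0.133)² + (0.0592)²] = 0.037513 kg m^2; centre at d = 0.214 m, so I = I_cm + Md² gives I = 0.037513 + (3.54)(0.214)² = 0.19963 kg m^2.
Total I = 1.5001 + 3.3988 + 0.19963 = 5.0986 kg m^2.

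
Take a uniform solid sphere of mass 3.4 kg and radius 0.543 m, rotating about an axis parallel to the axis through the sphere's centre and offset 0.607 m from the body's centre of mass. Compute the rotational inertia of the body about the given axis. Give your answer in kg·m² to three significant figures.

I_cm = (2/5)MR² = (2/5)(3.4)(0.543)² = 0.40099 kg·m²; centre at d = 0.607 m, so the parallel axis theorem gives I = 0.40099 + (3.4)(0.607)² = 1.6537 kg·m².

1.65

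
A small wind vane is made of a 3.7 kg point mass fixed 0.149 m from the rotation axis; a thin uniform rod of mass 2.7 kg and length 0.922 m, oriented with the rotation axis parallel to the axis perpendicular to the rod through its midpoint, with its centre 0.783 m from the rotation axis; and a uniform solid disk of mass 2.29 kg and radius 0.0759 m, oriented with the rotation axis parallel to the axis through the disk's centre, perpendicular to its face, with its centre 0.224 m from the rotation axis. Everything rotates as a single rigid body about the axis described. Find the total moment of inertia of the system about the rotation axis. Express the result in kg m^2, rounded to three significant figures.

Point mass: I_cm = 0; centre at d = 0.149 m, so the parallel axis theorem gives I = 0 + (3.7)(0.149)² = 0.082144 kg m^2.
Thin rod: I_cm = (1/12)ML² = (1/12)(2.7)(0.922)² = 0.19127 kg m^2; centre at d = 0.783 m, so the parallel axis theorem gives I = 0.19127 + (2.7)(0.783)² = 1.8466 kg m^2.
Solid disk: I_cm = (1/2)MR² = (1/2)(2.29)(0.0759)² = 0.0065961 kg m^2; centre at d = 0.224 m, so the parallel axis theorem gives I = 0.0065961 + (2.29)(0.224)² = 0.1215 kg m^2.
Total I = 0.082144 + 1.8466 + 0.1215 = 2.0503 kg m^2.

2.05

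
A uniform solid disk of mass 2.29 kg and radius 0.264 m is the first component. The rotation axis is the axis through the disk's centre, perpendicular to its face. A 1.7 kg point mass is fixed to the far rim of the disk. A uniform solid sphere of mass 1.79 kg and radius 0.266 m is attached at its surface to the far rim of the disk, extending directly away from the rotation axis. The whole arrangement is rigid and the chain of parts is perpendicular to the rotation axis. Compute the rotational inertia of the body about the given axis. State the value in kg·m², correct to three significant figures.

0.752

Solid disk: I_cm = (1/2)MR² = (1/2)(2.29)(0.264)² = 0.079802 kg·m²; axis through the centre, so I = 0.079802 kg·m².
Point mass: I_cm = 0; centre at d = 0.264 m, so I = I_cm + Md² gives I = 0 + (1.7)(0.264)² = 0.11848 kg·m².
Solid sphere: I_cm = (2/5)MR² = (2/5)(1.79)(0.266)² = 0.050661 kg·m²; centre at d = 0.264 + 0.266 = 0.53 m, so I = I_cm + Md² gives I = 0.050661 + (1.79)(0.53)² = 0.55347 kg·m².
Total I = 0.079802 + 0.11848 + 0.55347 = 0.75176 kg·m².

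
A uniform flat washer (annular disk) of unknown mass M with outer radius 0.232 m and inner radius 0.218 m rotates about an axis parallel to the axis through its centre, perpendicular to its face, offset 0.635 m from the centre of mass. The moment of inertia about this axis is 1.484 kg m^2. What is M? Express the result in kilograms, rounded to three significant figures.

I = I_cm + Md² = (1/2)M(R²+r²) + Md² = M·[0.5·[(0.232)² + (0.218)²] + (0.635)²] = M·0.4539.
So M = 1.484 / 0.4539 = 3.2694 kg.

3.27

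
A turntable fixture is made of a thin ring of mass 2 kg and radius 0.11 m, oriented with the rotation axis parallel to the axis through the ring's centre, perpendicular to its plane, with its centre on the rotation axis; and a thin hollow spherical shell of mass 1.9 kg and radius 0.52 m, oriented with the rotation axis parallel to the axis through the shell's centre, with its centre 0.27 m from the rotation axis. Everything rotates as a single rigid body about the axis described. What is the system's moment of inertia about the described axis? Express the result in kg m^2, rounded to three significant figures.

0.505

Thin ring: I_cm = MR² = (2)(0.11)² = 0.0242 kg m^2; axis through the centre, so I = 0.0242 kg m^2.
Spherical shell: I_cm = (2/3)MR² = (2/3)(1.9)(0.52)² = 0.34251 kg m^2; centre at d = 0.27 m, so the parallel axis theorem gives I = 0.34251 + (1.9)(0.27)² = 0.48102 kg m^2.
Total I = 0.0242 + 0.48102 = 0.50522 kg m^2.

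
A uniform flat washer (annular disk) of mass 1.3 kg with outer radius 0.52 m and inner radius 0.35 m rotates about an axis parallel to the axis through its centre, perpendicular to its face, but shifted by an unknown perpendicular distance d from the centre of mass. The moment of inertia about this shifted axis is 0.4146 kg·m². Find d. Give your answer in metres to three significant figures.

About the centre-of-mass axis, I_cm = (1/2)M(R²+r²) = (1/2)(1.3)[(0.52)² + (0.35)²] = 0.25539 kg·m².
Parallel axis theorem: I = I_cm + Md², so Md² = 0.4146 − 0.25539 = 0.15921 kg·m².
d = √(0.15921 / 1.3) = 0.34996 m.

0.350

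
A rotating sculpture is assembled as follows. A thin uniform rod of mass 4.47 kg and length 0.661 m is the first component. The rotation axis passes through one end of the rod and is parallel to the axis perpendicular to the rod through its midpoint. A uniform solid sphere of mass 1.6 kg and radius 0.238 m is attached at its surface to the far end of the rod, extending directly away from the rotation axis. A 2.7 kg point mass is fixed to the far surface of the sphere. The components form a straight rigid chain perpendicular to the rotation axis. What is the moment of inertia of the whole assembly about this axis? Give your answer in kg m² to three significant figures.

Thin rod: I_cm = (1/12)ML² = (1/12)(4.47)(0.661)² = 0.16275 kg m²; centre at d = 0.3305 m, so I = I_cm + Md² gives I = 0.16275 + (4.47)(0.3305)² = 0.65101 kg m².
Solid sphere: I_cm = (2/5)MR² = (2/5)(1.6)(0.238)² = 0.036252 kg m²; centre at d = 0.3305 + 0.3305 + 0.238 = 0.899 m, so I = I_cm + Md² gives I = 0.036252 + (1.6)(0.899)² = 1.3294 kg m².
Point mass: I_cm = 0; centre at d = 0.3305 + 0.3305 + 0.238 + 0.238 = 1.137 m, so I = I_cm + Md² gives I = 0 + (2.7)(1.137)² = 3.4905 kg m².
Total I = 0.65101 + 1.3294 + 3.4905 = 5.4709 kg m².

5.47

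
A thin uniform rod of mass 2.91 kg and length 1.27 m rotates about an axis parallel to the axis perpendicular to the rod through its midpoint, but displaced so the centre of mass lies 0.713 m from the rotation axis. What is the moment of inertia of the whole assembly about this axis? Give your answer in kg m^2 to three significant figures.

I_cm = (1/12)ML² = (1/12)(2.91)(1.27)² = 0.39113 kg m^2; centre at d = 0.713 m, so I = I_cm + Md² gives I = 0.39113 + (2.91)(0.713)² = 1.8705 kg m^2.

1.87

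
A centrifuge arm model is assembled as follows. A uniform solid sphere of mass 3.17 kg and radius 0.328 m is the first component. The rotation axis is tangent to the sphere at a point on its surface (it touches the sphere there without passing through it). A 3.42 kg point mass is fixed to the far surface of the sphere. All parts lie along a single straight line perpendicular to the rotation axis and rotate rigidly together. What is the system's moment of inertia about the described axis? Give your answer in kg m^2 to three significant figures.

Solid sphere: I_cm = (2/5)MR² = (2/5)(3.17)(0.328)² = 0.13642 kg m^2; centre at d = 0.328 m, so I = I_cm + Md² gives I = 0.13642 + (3.17)(0.328)² = 0.47746 kg m^2.
Point mass: I_cm = 0; centre at d = 0.328 + 0.328 = 0.656 m, so I = I_cm + Md² gives I = 0 + (3.42)(0.656)² = 1.4717 kg m^2.
Total I = 0.47746 + 1.4717 = 1.9492 kg m^2.

1.95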